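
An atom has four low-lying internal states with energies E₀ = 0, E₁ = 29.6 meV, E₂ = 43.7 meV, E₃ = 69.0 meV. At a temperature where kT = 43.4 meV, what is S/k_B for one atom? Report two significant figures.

Eᵢ/kT = 0, 0.6820, 1.007, 1.590.
Z = Σ e^(−Eᵢ/kT) = e^(−0) + e^(−0.6820) + e^(−1.007) + e^(−1.590) = 1.000 + 0.5056 + 0.3653 + 0.2039 = 2.075.
⟨E⟩ = Σ EᵢPᵢ = 21.69 meV.
S/k_B = ln Z + ⟨E⟩/kT = ln(2.075) + 21.69/43.4 = 0.7300 + 0.4998 = 1.2.

1.2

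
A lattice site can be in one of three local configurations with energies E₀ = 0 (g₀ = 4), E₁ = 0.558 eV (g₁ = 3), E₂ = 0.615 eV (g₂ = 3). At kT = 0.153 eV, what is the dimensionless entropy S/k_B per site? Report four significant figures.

Eᵢ/kT = 0, 3.64706, 4.01961.
Z = Σ gᵢe^(−Eᵢ/kT) = 4·e^(−0) + 3·e^(−3.64706) + 3·e^(−4.01961) = 4.00000 + 0.0782030 + 0.0538799 = 4.13208.
⟨E⟩ = Σ EᵢPᵢ = 0.0185798 eV.
S/k_B = ln Z + ⟨E⟩/kT = ln(4.13208) + 0.0185798/0.153 = 1.41878 + 0.121437 = 1.540.

1.540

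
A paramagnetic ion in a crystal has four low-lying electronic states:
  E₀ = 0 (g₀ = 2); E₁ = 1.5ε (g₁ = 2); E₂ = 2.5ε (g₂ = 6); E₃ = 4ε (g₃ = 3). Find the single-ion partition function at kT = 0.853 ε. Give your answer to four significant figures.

Eᵢ/kT = 0, 1.75850, 2.93083, 4.68933.
Z = Σ gᵢe^(−Eᵢ/kT) = 2·e^(−0) + 2·e^(−1.75850) + 6·e^(−2.93083) + 3·e^(−4.68933) = 2.00000 + 0.344606 + 0.320116 + 0.0275785 = 2.69230.

Z = 2.692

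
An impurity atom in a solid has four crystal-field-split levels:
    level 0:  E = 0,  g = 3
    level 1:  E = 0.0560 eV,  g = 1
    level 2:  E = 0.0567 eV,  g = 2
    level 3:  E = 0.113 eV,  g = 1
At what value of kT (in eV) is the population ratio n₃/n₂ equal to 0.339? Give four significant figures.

n₃/n₂ = (g₃/g₂) exp[−(E₃−E₂)/kT] = 0.339.
⇒ (E₃−E₂)/kT = ln((1/2)/0.339) = ln(1.47493) = 0.388611.
kT = 0.0563 eV / 0.388611 = 0.1449 eV.

0.1449 eV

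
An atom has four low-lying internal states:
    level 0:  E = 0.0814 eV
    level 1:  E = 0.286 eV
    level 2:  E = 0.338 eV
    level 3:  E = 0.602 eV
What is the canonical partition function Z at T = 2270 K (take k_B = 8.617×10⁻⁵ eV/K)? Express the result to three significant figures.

Z = 1.12

k_BT = 8.617×10⁻⁵ × 2270 K = 0.19561 eV.
Eᵢ/kT = 0.41613, 1.4621, 1.7279, 3.0776.
Z = Σ e^(−Eᵢ/kT) = e^(−0.41613) + e^(−1.4621) + e^(−1.7279) + e^(−3.0776) = 0.65959 + 0.23175 + 0.17766 + 0.046070 = 1.1151.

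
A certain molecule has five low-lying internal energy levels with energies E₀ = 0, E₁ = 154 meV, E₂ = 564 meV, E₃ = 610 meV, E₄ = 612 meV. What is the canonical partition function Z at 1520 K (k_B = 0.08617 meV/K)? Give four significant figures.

Z = 1.341

k_BT = 0.08617 × 1520 K = 130.978 meV.
Eᵢ/kT = 0, 1.17577, 4.30607, 4.65727, 4.67254.
Z = Σ e^(−Eᵢ/kT) = e^(−0) + e^(−1.17577) + e^(−4.30607) + e^(−4.65727) + e^(−4.67254) = 1.00000 + 0.308581 + 0.0134864 + 0.00949234 + 0.00934849 = 1.34091.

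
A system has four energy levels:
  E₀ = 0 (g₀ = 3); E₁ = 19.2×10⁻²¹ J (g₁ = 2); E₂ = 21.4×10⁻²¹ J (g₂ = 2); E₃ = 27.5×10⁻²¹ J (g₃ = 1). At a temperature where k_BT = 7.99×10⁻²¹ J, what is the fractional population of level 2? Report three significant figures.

Eᵢ/kT = 0, 2.4030, 2.6783, 3.4418.
Z = Σ gᵢe^(−Eᵢ/kT) = 3·e^(−0) + 2·e^(−2.4030) + 2·e^(−2.6783) + 1·e^(−3.4418) = 3.0000 + 0.18089 + 0.13736 + 0.032007 = 3.3503.
P₂ = g₂ e^(−E₂/kT) / Z = 0.13736/3.3503 = 0.0410.

0.0410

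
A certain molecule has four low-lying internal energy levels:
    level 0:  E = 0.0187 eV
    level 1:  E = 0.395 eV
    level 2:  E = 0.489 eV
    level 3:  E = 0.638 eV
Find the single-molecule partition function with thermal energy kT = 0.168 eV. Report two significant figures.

Z = 1.1

Eᵢ/kT = 0.1113, 2.351, 2.911, 3.798.
Z = Σ e^(−Eᵢ/kT) = e^(−0.1113) + e^(−2.351) + e^(−2.911) + e^(−3.798) = 0.8947 + 0.09527 + 0.05442 + 0.02242 = 1.067.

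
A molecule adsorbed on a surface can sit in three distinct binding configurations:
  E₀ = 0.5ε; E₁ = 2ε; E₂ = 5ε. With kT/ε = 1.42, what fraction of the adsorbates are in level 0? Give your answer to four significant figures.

Eᵢ/kT = 0.352113, 1.40845, 3.52113.
Z = Σ e^(−Eᵢ/kT) = e^(−0.352113) + e^(−1.40845) + e^(−3.52113) = 0.703201 + 0.244522 + 0.0295660 = 0.977289.
P₀ = e^(−E₀/kT) / Z = 0.703201/0.977289 = 0.7195.

0.7195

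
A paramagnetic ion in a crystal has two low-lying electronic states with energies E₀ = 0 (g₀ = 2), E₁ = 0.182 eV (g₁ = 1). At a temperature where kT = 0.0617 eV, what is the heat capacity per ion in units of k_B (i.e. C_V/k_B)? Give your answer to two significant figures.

Eᵢ/kT = 0, 2.950.
Z = Σ gᵢe^(−Eᵢ/kT) = 2·e^(−0) + 1·e^(−2.950) = 2.000 + 0.05234 = 2.052.
⟨E⟩ = 0.004642 eV, ⟨E²⟩ = 0.0008449 eV².
C_V/k_B = (⟨E²⟩ − ⟨E⟩²)/(kT)² = (0.0008449 − 0.00002155)/0.003807 = 0.22.

0.22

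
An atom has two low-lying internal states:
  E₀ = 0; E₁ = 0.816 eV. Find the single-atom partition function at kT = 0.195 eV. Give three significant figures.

Z = 1.02

Eᵢ/kT = 0, 4.1846.
Z = Σ e^(−Eᵢ/kT) = e^(−0) + e^(−4.1846) = 1.0000 + 0.015228 = 1.0152.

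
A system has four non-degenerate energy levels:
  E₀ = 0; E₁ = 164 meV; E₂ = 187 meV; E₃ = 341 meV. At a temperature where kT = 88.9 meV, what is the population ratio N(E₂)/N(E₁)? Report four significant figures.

0.7720

n₂/n₁ = exp[−(E₂−E₁)/kT] = exp(−(23 meV)/(88.9 meV)) = exp(-0.258718) = 0.7720.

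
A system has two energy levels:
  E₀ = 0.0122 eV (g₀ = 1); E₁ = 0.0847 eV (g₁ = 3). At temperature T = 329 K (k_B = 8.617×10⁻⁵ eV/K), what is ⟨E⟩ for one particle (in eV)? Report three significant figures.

k_BT = 8.617×10⁻⁵ × 329 K = 0.028350 eV.
Eᵢ/kT = 0.43034, 2.9877.
Z = Σ gᵢe^(−Eᵢ/kT) = 1·e^(−0.43034) + 3·e^(−2.9877) = 0.65029 + 0.15121 = 0.80150.
⟨E⟩ = Σ Eᵢ gᵢe^(−Eᵢ/kT) / Z = (0.0122·0.65029 + 0.0847·0.15121) / 0.80150 = 0.0259 eV.

0.0259 eV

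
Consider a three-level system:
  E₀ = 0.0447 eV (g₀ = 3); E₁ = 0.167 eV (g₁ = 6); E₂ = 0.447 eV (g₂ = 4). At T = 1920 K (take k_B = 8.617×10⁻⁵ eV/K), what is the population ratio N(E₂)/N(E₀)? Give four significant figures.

k_BT = 8.617×10⁻⁵ × 1920 K = 0.165446 eV.
n₂/n₀ = (g₂/g₀) exp[−(E₂−E₀)/kT] = (4/3) × exp(−(0.4023 eV)/(0.165446 eV)) = (4/3) × exp(-2.43161) = 0.1172.

0.1172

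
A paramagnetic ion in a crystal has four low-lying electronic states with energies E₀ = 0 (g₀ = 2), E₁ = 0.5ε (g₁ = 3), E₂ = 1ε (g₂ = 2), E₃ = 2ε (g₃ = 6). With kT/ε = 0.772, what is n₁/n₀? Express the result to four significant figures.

0.7849

n₁/n₀ = (g₁/g₀) exp[−(E₁−E₀)/kT] = (3/2) × exp(−(0.5ε)/(0.772ε)) = (3/2) × exp(-0.647668) = 0.7849.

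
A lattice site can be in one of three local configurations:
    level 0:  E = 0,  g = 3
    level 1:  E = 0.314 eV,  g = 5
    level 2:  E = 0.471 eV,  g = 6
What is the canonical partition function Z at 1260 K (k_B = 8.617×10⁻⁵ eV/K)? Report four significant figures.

Z = 3.356

k_BT = 8.617×10⁻⁵ × 1260 K = 0.108574 eV.
Eᵢ/kT = 0, 2.89204, 4.33806.
Z = Σ gᵢe^(−Eᵢ/kT) = 3·e^(−0) + 5·e^(−2.89204) + 6·e^(−4.33806) = 3.00000 + 0.277315 + 0.0783711 = 3.35569.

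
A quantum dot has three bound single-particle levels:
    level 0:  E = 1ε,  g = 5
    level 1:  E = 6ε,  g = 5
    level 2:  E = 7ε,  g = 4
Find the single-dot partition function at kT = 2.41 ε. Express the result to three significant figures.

Z = 3.94

Eᵢ/kT = 0.41494, 2.4896, 2.9046.
Z = Σ gᵢe^(−Eᵢ/kT) = 5·e^(−0.41494) + 5·e^(−2.4896) + 4·e^(−2.9046) = 3.3019 + 0.41472 + 0.21908 = 3.9357.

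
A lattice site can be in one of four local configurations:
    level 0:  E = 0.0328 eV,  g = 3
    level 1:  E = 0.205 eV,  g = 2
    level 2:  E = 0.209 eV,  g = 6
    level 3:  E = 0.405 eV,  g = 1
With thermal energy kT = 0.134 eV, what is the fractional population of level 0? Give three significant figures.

0.574

Eᵢ/kT = 0.24478, 1.5299, 1.5597, 3.0224.
Z = Σ gᵢe^(−Eᵢ/kT) = 3·e^(−0.24478) + 2·e^(−1.5299) + 6·e^(−1.5597) + 1·e^(−3.0224) = 2.3486 + 0.43311 + 1.2612 + 0.048684 = 4.0916.
P₀ = g₀ e^(−E₀/kT) / Z = 2.3486/4.0916 = 0.574.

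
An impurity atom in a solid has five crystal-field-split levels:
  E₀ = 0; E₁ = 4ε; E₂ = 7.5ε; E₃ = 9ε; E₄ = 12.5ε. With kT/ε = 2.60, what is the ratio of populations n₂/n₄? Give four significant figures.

6.842

n₂/n₄ = exp[−(E₂−E₄)/kT] = exp(−(-5.0ε)/(2.60ε)) = exp(1.92308) = 6.842.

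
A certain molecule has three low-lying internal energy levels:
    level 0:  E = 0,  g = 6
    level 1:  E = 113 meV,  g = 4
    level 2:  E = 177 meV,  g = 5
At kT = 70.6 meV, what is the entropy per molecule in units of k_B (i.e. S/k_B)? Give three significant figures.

Eᵢ/kT = 0, 1.6006, 2.5071.
Z = Σ gᵢe^(−Eᵢ/kT) = 6·e^(−0) + 4·e^(−1.6006) + 5·e^(−2.5071) = 6.0000 + 0.80710 + 0.40752 = 7.2146.
⟨E⟩ = Σ EᵢPᵢ = 22.639 meV.
S/k_B = ln Z + ⟨E⟩/kT = ln(7.2146) + 22.639/70.6 = 1.9761 + 0.32067 = 2.30.

2.30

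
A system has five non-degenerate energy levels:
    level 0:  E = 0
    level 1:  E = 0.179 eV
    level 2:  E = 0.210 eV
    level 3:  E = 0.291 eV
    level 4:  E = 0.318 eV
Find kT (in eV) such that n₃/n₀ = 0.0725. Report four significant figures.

0.1109 eV

n₃/n₀ = exp[−(E₃−E₀)/kT] = 0.0725.
⇒ (E₃−E₀)/kT = ln(1/0.0725) = ln(13.7931) = 2.62417.
kT = 0.291 eV / 2.62417 = 0.1109 eV.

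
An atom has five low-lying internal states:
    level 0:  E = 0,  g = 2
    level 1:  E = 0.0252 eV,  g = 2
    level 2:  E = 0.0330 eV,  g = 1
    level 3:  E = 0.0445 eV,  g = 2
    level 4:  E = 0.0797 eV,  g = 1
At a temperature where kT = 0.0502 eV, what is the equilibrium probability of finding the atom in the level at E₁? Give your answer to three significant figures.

Eᵢ/kT = 0, 0.50199, 0.65737, 0.88645, 1.5876.
Z = Σ gᵢe^(−Eᵢ/kT) = 2·e^(−0) + 2·e^(−0.50199) + 1·e^(−0.65737) + 2·e^(−0.88645) + 1·e^(−1.5876) = 2.0000 + 1.2106 + 0.51821 + 0.82423 + 0.20442 = 4.7575.
P₁ = g₁ e^(−E₁/kT) / Z = 1.2106/4.7575 = 0.254.

0.254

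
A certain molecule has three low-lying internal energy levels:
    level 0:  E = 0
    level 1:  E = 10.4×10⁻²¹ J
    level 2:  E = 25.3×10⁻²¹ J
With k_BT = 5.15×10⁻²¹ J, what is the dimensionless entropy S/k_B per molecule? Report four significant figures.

Eᵢ/kT = 0, 2.01942, 4.91262.
Z = Σ e^(−Eᵢ/kT) = e^(−0) + e^(−2.01942) + e^(−4.91262) = 1.00000 + 0.132732 + 0.00735320 = 1.14009.
⟨E⟩ = Σ EᵢPᵢ = 1.37397 ×10⁻²¹ J.
S/k_B = ln Z + ⟨E⟩/kT = ln(1.14009) + 1.37397/5.15 = 0.131107 + 0.266790 = 0.3979.

0.3979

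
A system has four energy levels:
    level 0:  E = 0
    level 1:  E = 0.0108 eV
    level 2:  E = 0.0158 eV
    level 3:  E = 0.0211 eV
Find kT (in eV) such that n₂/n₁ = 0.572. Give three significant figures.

0.00895 eV

n₂/n₁ = exp[−(E₂−E₁)/kT] = 0.572.
⇒ (E₂−E₁)/kT = ln(1/0.572) = ln(1.7483) = 0.55864.
kT = 0.0050 eV / 0.55864 = 0.00895 eV.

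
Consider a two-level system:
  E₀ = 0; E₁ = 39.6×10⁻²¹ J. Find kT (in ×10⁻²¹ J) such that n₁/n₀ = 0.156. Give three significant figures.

n₁/n₀ = exp[−(E₁−E₀)/kT] = 0.156.
⇒ (E₁−E₀)/kT = ln(1/0.156) = ln(6.4103) = 1.8579.
kT = 39.6 ×10⁻²¹ J / 1.8579 = 21.3 ×10⁻²¹ J.

21.3 ×10⁻²¹ J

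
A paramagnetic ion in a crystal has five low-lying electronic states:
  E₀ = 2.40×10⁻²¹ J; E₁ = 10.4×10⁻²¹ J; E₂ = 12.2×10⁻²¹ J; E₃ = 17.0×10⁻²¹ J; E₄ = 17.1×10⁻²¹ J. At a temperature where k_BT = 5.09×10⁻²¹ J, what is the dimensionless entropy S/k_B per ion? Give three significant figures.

1.02

Eᵢ/kT = 0.47151, 2.0432, 2.3969, 3.3399, 3.3595.
Z = Σ e^(−Eᵢ/kT) = e^(−0.47151) + e^(−2.0432) + e^(−2.3969) + e^(−3.3399) + e^(−3.3595) = 0.62406 + 0.12961 + 0.091000 + 0.035441 + 0.034753 = 0.91486.
⟨E⟩ = Σ EᵢPᵢ = 5.6322 ×10⁻²¹ J.
S/k_B = ln Z + ⟨E⟩/kT = ln(0.91486) + 5.6322/5.09 = -0.088984 + 1.1065 = 1.02.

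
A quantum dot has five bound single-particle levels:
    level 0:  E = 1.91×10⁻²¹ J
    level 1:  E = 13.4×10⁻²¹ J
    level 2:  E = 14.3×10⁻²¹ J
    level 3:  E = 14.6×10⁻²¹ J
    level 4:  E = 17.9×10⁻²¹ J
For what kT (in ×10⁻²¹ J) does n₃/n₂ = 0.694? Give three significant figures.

0.821 ×10⁻²¹ J

n₃/n₂ = exp[−(E₃−E₂)/kT] = 0.694.
⇒ (E₃−E₂)/kT = ln(1/0.694) = ln(1.4409) = 0.36527.
kT = 0.3 ×10⁻²¹ J / 0.36527 = 0.821 ×10⁻²¹ J.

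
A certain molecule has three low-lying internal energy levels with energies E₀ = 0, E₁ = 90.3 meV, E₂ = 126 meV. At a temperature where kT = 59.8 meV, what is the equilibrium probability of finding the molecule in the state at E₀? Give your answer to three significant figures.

Eᵢ/kT = 0, 1.5100, 2.1070.
Z = Σ e^(−Eᵢ/kT) = e^(−0) + e^(−1.5100) + e^(−2.1070) = 1.0000 + 0.22091 + 0.12160 = 1.3425.
P₀ = e^(−E₀/kT) / Z = 1.0000/1.3425 = 0.745.

0.745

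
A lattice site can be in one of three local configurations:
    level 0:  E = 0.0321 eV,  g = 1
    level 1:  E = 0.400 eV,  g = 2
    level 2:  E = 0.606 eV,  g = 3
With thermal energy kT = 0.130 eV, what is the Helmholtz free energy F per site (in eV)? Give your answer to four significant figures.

Eᵢ/kT = 0.246923, 3.07692, 4.66154.
Z = Σ gᵢe^(−Eᵢ/kT) = 1·e^(−0.246923) + 2·e^(−3.07692) + 3·e^(−4.66154) = 0.781201 + 0.0922021 + 0.0283557 = 0.901759.
F = −kT ln Z = −0.130 × ln(0.901759) = −0.130 × -0.103408 = 0.01344 eV.

0.01344 eV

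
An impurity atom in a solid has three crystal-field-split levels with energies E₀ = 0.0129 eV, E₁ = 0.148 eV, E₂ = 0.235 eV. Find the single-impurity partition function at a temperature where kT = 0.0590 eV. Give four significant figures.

Eᵢ/kT = 0.218644, 2.50847, 3.98305.
Z = Σ e^(−Eᵢ/kT) = e^(−0.218644) + e^(−2.50847) + e^(−3.98305) = 0.803608 + 0.0813927 + 0.0186287 = 0.903629.

Z = 0.9036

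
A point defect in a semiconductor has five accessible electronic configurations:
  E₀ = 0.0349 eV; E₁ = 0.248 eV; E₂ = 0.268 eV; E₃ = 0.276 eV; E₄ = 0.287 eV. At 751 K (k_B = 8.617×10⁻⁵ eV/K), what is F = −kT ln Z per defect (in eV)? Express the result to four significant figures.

k_BT = 8.617×10⁻⁵ × 751 K = 0.0647137 eV.
Eᵢ/kT = 0.539298, 3.83226, 4.14132, 4.26494, 4.43492.
Z = Σ e^(−Eᵢ/kT) = e^(−0.539298) + e^(−3.83226) + e^(−4.14132) + e^(−4.26494) + e^(−4.43492) = 0.583157 + 0.0216606 + 0.0159018 + 0.0140527 + 0.0118560 = 0.646628.
F = −kT ln Z = −0.0647137 × ln(0.646628) = −0.0647137 × -0.435984 = 0.02821 eV.

0.02821 eV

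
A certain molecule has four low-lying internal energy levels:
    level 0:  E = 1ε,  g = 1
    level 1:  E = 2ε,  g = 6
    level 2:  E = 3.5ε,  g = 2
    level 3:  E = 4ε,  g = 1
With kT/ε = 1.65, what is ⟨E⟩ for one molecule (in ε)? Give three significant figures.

2.00 ε

Eᵢ/kT = 0.60606, 1.2121, 2.1212, 2.4242.
Z = Σ gᵢe^(−Eᵢ/kT) = 1·e^(−0.60606) + 6·e^(−1.2121) + 2·e^(−2.1212) + 1·e^(−2.4242) = 0.54550 + 1.7854 + 0.23978 + 0.088549 = 2.6592.
⟨E⟩ = Σ Eᵢ gᵢe^(−Eᵢ/kT) / Z = (1·0.54550 + 2·1.7854 + 3.5·0.23978 + 4·0.088549) / 2.6592 = 2.00 ε.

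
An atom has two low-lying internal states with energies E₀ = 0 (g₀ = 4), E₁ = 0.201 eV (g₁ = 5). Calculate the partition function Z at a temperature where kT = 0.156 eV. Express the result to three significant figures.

Z = 5.38

Eᵢ/kT = 0, 1.2885.
Z = Σ gᵢe^(−Eᵢ/kT) = 4·e^(−0) + 5·e^(−1.2885) = 4.0000 + 1.3784 = 5.3784.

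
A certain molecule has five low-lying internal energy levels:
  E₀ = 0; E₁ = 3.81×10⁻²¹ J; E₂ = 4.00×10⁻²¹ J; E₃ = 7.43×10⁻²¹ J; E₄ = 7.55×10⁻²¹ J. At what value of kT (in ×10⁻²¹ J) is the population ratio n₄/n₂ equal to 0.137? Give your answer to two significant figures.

1.8 ×10⁻²¹ J

n₄/n₂ = exp[−(E₄−E₂)/kT] = 0.137.
⇒ (E₄−E₂)/kT = ln(1/0.137) = ln(7.299) = 1.988.
kT = 3.55 ×10⁻²¹ J / 1.988 = 1.8 ×10⁻²¹ J.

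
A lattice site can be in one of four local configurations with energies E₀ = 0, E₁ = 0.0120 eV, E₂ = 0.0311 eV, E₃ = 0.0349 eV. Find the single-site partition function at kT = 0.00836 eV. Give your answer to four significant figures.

Z = 1.278

Eᵢ/kT = 0, 1.43541, 3.72010, 4.17464.
Z = Σ e^(−Eᵢ/kT) = e^(−0) + e^(−1.43541) + e^(−3.72010) + e^(−4.17464) = 1.00000 + 0.238018 + 0.0242315 + 0.0153807 = 1.27763.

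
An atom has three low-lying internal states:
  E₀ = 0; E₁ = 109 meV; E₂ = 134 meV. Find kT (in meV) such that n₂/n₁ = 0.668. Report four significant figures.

61.96 meV

n₂/n₁ = exp[−(E₂−E₁)/kT] = 0.668.
⇒ (E₂−E₁)/kT = ln(1/0.668) = ln(1.49701) = 0.403470.
kT = 25 meV / 0.403470 = 61.96 meV.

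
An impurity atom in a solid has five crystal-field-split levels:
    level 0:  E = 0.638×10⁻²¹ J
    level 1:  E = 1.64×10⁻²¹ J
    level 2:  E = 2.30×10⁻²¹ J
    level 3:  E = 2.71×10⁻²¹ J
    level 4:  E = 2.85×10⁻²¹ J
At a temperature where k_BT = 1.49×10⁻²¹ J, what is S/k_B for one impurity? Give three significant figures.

1.44

Eᵢ/kT = 0.42819, 1.1007, 1.5436, 1.8188, 1.9128.
Z = Σ e^(−Eᵢ/kT) = e^(−0.42819) + e^(−1.1007) + e^(−1.5436) + e^(−1.8188) + e^(−1.9128) = 0.65169 + 0.33264 + 0.21361 + 0.16222 + 0.14767 = 1.5078.
⟨E⟩ = Σ EᵢPᵢ = 1.5341 ×10⁻²¹ J.
S/k_B = ln Z + ⟨E⟩/kT = ln(1.5078) + 1.5341/1.49 = 0.41065 + 1.0296 = 1.44.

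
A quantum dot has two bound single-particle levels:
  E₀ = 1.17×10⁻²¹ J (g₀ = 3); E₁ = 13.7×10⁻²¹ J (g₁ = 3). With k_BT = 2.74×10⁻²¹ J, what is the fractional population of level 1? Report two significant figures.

0.010

Eᵢ/kT = 0.4270, 5.000.
Z = Σ gᵢe^(−Eᵢ/kT) = 3·e^(−0.4270) + 3·e^(−5.000) = 1.957 + 0.02021 = 1.977.
P₁ = g₁ e^(−E₁/kT) / Z = 0.02021/1.977 = 0.010.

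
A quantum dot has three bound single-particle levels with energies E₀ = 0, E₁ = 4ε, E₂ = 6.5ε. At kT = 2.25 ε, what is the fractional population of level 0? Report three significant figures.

Eᵢ/kT = 0, 1.7778, 2.8889.
Z = Σ e^(−Eᵢ/kT) = e^(−0) + e^(−1.7778) + e^(−2.8889) = 1.0000 + 0.16901 + 0.055637 = 1.2246.
P₀ = e^(−E₀/kT) / Z = 1.0000/1.2246 = 0.817.

0.817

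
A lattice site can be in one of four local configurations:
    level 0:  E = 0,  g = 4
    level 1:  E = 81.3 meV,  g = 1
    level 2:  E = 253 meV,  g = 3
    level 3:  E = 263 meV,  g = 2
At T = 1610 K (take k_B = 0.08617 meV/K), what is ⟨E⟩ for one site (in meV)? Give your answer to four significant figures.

k_BT = 0.08617 × 1610 K = 138.734 meV.
Eᵢ/kT = 0, 0.586014, 1.82363, 1.89571.
Z = Σ gᵢe^(−Eᵢ/kT) = 4·e^(−0) + 1·e^(−0.586014) + 3·e^(−1.82363) + 2·e^(−1.89571) = 4.00000 + 0.556541 + 0.484316 + 0.300423 = 5.34128.
⟨E⟩ = Σ Eᵢ gᵢe^(−Eᵢ/kT) / Z = (0·4.00000 + 81.3·0.556541 + 253·0.484316 + 263·0.300423) / 5.34128 = 46.20 meV.

46.20 meV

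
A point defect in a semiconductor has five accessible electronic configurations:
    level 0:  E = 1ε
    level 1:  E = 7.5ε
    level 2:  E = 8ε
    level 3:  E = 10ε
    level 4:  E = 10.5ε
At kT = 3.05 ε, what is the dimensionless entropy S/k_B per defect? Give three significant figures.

0.865

Eᵢ/kT = 0.32787, 2.4590, 2.6230, 3.2787, 3.4426.
Z = Σ e^(−Eᵢ/kT) = e^(−0.32787) + e^(−2.4590) + e^(−2.6230) + e^(−3.2787) + e^(−3.4426) = 0.72046 + 0.085520 + 0.072585 + 0.037677 + 0.031981 = 0.94822.
⟨E⟩ = Σ EᵢPᵢ = 2.8001 ε.
S/k_B = ln Z + ⟨E⟩/kT = ln(0.94822) + 2.8001/3.05 = -0.053169 + 0.91807 = 0.865.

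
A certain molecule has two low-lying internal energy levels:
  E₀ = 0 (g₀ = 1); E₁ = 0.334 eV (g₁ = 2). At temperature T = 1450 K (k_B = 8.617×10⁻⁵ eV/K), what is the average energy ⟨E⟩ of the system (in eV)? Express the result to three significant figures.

0.0405 eV

k_BT = 8.617×10⁻⁵ × 1450 K = 0.12495 eV.
Eᵢ/kT = 0, 2.6731.
Z = Σ gᵢe^(−Eᵢ/kT) = 1·e^(−0) + 2·e^(−2.6731) = 1.0000 + 0.13808 = 1.1381.
⟨E⟩ = Σ Eᵢ gᵢe^(−Eᵢ/kT) / Z = (0·1.0000 + 0.334·0.13808) / 1.1381 = 0.0405 eV.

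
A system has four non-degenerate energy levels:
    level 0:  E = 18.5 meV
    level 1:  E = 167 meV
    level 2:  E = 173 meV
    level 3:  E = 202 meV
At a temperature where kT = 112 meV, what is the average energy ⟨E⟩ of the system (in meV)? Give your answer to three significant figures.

Eᵢ/kT = 0.16518, 1.4911, 1.5446, 1.8036.
Z = Σ e^(−Eᵢ/kT) = e^(−0.16518) + e^(−1.4911) + e^(−1.5446) + e^(−1.8036) = 0.84774 + 0.22512 + 0.21340 + 0.16470 = 1.4510.
⟨E⟩ = Σ Eᵢ e^(−Eᵢ/kT) / Z = (18.5·0.84774 + 167·0.22512 + 173·0.21340 + 202·0.16470) / 1.4510 = 85.1 meV.

85.1 meV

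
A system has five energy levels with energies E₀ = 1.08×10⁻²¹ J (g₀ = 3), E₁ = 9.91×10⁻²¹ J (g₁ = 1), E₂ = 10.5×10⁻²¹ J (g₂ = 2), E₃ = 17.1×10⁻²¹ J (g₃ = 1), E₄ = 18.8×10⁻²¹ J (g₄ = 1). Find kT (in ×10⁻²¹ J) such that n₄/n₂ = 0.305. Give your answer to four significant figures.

n₄/n₂ = (g₄/g₂) exp[−(E₄−E₂)/kT] = 0.305.
⇒ (E₄−E₂)/kT = ln((1/2)/0.305) = ln(1.63934) = 0.494294.
kT = 8.3 ×10⁻²¹ J / 0.494294 = 16.79 ×10⁻²¹ J.

16.79 ×10⁻²¹ J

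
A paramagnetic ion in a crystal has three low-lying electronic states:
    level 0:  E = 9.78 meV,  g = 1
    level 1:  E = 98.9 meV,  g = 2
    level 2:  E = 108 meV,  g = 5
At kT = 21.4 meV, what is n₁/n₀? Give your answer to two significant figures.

n₁/n₀ = (g₁/g₀) exp[−(E₁−E₀)/kT] = (2/1) × exp(−(89.12 meV)/(21.4 meV)) = (2/1) × exp(-4.164) = 0.031.

0.031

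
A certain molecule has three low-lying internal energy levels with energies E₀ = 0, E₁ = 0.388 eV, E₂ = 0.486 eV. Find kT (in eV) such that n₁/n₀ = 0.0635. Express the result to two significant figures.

n₁/n₀ = exp[−(E₁−E₀)/kT] = 0.0635.
⇒ (E₁−E₀)/kT = ln(1/0.0635) = ln(15.75) = 2.757.
kT = 0.388 eV / 2.757 = 0.14 eV.

0.14 eV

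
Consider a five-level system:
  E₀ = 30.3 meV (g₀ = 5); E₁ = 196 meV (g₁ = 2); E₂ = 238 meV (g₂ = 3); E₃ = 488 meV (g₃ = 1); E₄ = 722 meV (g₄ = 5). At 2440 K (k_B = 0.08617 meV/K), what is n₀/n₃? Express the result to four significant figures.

k_BT = 0.08617 × 2440 K = 210.255 meV.
n₀/n₃ = (g₀/g₃) exp[−(E₀−E₃)/kT] = (5/1) × exp(−(-457.7 meV)/(210.255 meV)) = (5/1) × exp(2.17688) = 44.09.

44.09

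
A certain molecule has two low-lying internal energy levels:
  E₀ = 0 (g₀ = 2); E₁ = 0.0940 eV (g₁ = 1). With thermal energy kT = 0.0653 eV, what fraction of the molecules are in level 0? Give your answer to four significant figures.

0.8940

Eᵢ/kT = 0, 1.43951.
Z = Σ gᵢe^(−Eᵢ/kT) = 2·e^(−0) + 1·e^(−1.43951) = 2.00000 + 0.237044 = 2.23704.
P₀ = g₀ e^(−E₀/kT) / Z = 2.00000/2.23704 = 0.8940.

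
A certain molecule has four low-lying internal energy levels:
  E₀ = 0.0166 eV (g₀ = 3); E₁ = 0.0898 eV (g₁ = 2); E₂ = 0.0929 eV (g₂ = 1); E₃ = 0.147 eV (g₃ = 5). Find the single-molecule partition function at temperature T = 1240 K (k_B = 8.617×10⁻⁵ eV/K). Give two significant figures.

Z = 5.1

k_BT = 8.617×10⁻⁵ × 1240 K = 0.1069 eV.
Eᵢ/kT = 0.1553, 0.8400, 0.8690, 1.375.
Z = Σ gᵢe^(−Eᵢ/kT) = 3·e^(−0.1553) + 2·e^(−0.8400) + 1·e^(−0.8690) + 5·e^(−1.375) = 2.568 + 0.8634 + 0.4194 + 1.264 = 5.115.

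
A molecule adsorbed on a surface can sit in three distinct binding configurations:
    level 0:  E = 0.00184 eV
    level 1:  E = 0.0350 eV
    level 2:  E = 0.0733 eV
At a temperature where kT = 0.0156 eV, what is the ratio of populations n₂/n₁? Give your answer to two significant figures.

n₂/n₁ = exp[−(E₂−E₁)/kT] = exp(−(0.0383 eV)/(0.0156 eV)) = exp(-2.455) = 0.086.

0.086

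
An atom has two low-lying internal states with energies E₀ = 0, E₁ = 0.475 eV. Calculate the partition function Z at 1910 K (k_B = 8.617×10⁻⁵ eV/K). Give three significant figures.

Z = 1.06

k_BT = 8.617×10⁻⁵ × 1910 K = 0.16458 eV.
Eᵢ/kT = 0, 2.8861.
Z = Σ e^(−Eᵢ/kT) = e^(−0) + e^(−2.8861) = 1.0000 + 0.055793 = 1.0558.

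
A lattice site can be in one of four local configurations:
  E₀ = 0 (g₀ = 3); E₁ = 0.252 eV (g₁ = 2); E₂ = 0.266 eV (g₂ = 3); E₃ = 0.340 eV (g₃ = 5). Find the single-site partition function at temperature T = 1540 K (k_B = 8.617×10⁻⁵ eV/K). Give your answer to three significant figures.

k_BT = 8.617×10⁻⁵ × 1540 K = 0.13270 eV.
Eᵢ/kT = 0, 1.8990, 2.0045, 2.5622.
Z = Σ gᵢe^(−Eᵢ/kT) = 3·e^(−0) + 2·e^(−1.8990) + 3·e^(−2.0045) + 5·e^(−2.5622) = 3.0000 + 0.29944 + 0.40418 + 0.38567 = 4.0893.

Z = 4.09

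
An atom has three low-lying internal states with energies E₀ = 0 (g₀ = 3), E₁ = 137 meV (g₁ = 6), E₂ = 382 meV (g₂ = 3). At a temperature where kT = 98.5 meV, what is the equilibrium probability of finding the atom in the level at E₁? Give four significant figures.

Eᵢ/kT = 0, 1.39086, 3.87817.
Z = Σ gᵢe^(−Eᵢ/kT) = 3·e^(−0) + 6·e^(−1.39086) + 3·e^(−3.87817) = 3.00000 + 1.49317 + 0.0620660 = 4.55524.
P₁ = g₁ e^(−E₁/kT) / Z = 1.49317/4.55524 = 0.3278.

0.3278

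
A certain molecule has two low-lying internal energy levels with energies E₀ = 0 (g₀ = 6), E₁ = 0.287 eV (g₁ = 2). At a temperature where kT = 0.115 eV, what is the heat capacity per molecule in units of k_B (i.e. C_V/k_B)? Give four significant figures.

Eᵢ/kT = 0, 2.49565.
Z = Σ gᵢe^(−Eᵢ/kT) = 6·e^(−0) + 2·e^(−2.49565) = 6.00000 + 0.164886 = 6.16489.
⟨E⟩ = 0.00767610 eV, ⟨E²⟩ = 0.00220304 eV².
C_V/k_B = (⟨E²⟩ − ⟨E⟩²)/(kT)² = (0.00220304 − 0.0000589225)/0.0132250 = 0.1621.

0.1621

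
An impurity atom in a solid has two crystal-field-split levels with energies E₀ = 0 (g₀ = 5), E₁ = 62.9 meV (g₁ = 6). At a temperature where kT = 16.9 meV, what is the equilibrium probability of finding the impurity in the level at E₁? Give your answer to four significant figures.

0.02821

Eᵢ/kT = 0, 3.72189.
Z = Σ gᵢe^(−Eᵢ/kT) = 5·e^(−0) + 6·e^(−3.72189) = 5.00000 + 0.145129 = 5.14513.
P₁ = g₁ e^(−E₁/kT) / Z = 0.145129/5.14513 = 0.02821.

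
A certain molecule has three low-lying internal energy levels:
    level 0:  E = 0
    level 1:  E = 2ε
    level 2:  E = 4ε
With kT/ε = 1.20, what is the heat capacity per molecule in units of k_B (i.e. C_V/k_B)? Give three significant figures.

Eᵢ/kT = 0, 1.6667, 3.3333.
Z = Σ e^(−Eᵢ/kT) = e^(−0) + e^(−1.6667) + e^(−3.3333) = 1.0000 + 0.18887 + 0.035675 = 1.2245.
⟨E⟩ = 0.42502 ε, ⟨E²⟩ = 1.0831 ε².
C_V/k_B = (⟨E²⟩ − ⟨E⟩²)/(kT)² = (1.0831 − 0.18064)/1.4400 = 0.627.

0.627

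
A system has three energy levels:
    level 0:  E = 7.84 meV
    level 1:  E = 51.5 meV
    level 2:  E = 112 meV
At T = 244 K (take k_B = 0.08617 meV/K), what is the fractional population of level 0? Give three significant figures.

0.883

k_BT = 0.08617 × 244 K = 21.025 meV.
Eᵢ/kT = 0.37289, 2.4495, 5.3270.
Z = Σ e^(−Eᵢ/kT) = e^(−0.37289) + e^(−2.4495) + e^(−5.3270) = 0.68874 + 0.086337 + 0.0048586 = 0.77994.
P₀ = e^(−E₀/kT) / Z = 0.68874/0.77994 = 0.883.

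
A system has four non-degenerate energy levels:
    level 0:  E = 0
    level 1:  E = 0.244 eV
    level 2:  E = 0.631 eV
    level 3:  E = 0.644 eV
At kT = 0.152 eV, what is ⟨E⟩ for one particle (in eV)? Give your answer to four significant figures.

0.05544 eV

Eᵢ/kT = 0, 1.60526, 4.15132, 4.23684.
Z = Σ e^(−Eᵢ/kT) = e^(−0) + e^(−1.60526) + e^(−4.15132) + e^(−4.23684) = 1.00000 + 0.200837 + 0.0157436 + 0.0144532 = 1.23103.
⟨E⟩ = Σ Eᵢ e^(−Eᵢ/kT) / Z = (0·1.00000 + 0.244·0.200837 + 0.631·0.0157436 + 0.644·0.0144532) / 1.23103 = 0.05544 eV.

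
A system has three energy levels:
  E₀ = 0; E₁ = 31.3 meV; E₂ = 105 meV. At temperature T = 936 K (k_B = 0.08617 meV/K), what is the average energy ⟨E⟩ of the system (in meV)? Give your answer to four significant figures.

25.53 meV

k_BT = 0.08617 × 936 K = 80.6551 meV.
Eᵢ/kT = 0, 0.388072, 1.30184.
Z = Σ e^(−Eᵢ/kT) = e^(−0) + e^(−0.388072) + e^(−1.30184) = 1.00000 + 0.678363 + 0.272031 = 1.95039.
⟨E⟩ = Σ Eᵢ e^(−Eᵢ/kT) / Z = (0·1.00000 + 31.3·0.678363 + 105·0.272031) / 1.95039 = 25.53 meV.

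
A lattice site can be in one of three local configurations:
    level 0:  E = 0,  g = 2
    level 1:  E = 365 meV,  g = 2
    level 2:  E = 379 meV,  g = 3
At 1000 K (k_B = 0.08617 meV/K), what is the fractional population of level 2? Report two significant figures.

k_BT = 0.08617 × 1000 K = 86.17 meV.
Eᵢ/kT = 0, 4.236, 4.398.
Z = Σ gᵢe^(−Eᵢ/kT) = 2·e^(−0) + 2·e^(−4.236) + 3·e^(−4.398) = 2.000 + 0.02893 + 0.03691 = 2.066.
P₂ = g₂ e^(−E₂/kT) / Z = 0.03691/2.066 = 0.018.

0.018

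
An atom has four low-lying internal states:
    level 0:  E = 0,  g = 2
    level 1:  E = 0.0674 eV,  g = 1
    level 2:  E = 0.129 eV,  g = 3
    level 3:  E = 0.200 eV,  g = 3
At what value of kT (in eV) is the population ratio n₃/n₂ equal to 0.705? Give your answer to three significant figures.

0.203 eV

n₃/n₂ = (g₃/g₂) exp[−(E₃−E₂)/kT] = 0.705.
⇒ (E₃−E₂)/kT = ln((3/3)/0.705) = ln(1.4184) = 0.34953.
kT = 0.071 eV / 0.34953 = 0.203 eV.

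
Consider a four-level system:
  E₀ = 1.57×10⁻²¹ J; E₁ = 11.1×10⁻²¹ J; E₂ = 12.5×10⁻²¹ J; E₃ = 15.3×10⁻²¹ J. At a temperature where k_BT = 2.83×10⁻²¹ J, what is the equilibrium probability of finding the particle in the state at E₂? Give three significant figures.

0.0198

Eᵢ/kT = 0.55477, 3.9223, 4.4170, 5.4064.
Z = Σ e^(−Eᵢ/kT) = e^(−0.55477) + e^(−3.9223) + e^(−4.4170) + e^(−5.4064) = 0.57420 + 0.019796 + 0.012070 + 0.0044878 = 0.61055.
P₂ = e^(−E₂/kT) / Z = 0.012070/0.61055 = 0.0198.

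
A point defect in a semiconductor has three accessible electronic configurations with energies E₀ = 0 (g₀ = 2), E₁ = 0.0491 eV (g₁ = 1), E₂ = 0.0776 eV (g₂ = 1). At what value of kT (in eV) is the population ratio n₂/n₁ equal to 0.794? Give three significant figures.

n₂/n₁ = (g₂/g₁) exp[−(E₂−E₁)/kT] = 0.794.
⇒ (E₂−E₁)/kT = ln((1/1)/0.794) = ln(1.2594) = 0.23064.
kT = 0.0285 eV / 0.23064 = 0.124 eV.

0.124 eV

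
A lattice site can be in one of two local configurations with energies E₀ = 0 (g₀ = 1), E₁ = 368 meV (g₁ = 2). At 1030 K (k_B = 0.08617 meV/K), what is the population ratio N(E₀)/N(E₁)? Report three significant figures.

31.6

k_BT = 0.08617 × 1030 K = 88.755 meV.
n₀/n₁ = (g₀/g₁) exp[−(E₀−E₁)/kT] = (1/2) × exp(−(-368 meV)/(88.755 meV)) = (1/2) × exp(4.1462) = 31.6.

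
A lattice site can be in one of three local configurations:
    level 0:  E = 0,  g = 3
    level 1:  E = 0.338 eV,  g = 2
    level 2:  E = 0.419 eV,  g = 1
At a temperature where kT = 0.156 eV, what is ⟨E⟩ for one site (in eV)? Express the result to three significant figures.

Eᵢ/kT = 0, 2.1667, 2.6859.
Z = Σ gᵢe^(−Eᵢ/kT) = 3·e^(−0) + 2·e^(−2.1667) + 1·e^(−2.6859) = 3.0000 + 0.22911 + 0.068160 = 3.2973.
⟨E⟩ = Σ Eᵢ gᵢe^(−Eᵢ/kT) / Z = (0·3.0000 + 0.338·0.22911 + 0.419·0.068160) / 3.2973 = 0.0321 eV.

0.0321 eV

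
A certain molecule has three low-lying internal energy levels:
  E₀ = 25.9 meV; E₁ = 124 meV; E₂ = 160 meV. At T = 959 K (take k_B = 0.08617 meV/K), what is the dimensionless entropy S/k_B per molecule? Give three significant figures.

0.861

k_BT = 0.08617 × 959 K = 82.637 meV.
Eᵢ/kT = 0.31342, 1.5005, 1.9362.
Z = Σ e^(−Eᵢ/kT) = e^(−0.31342) + e^(−1.5005) + e^(−1.9362) = 0.73094 + 0.22302 + 0.14425 = 1.0982.
⟨E⟩ = Σ EᵢPᵢ = 63.436 meV.
S/k_B = ln Z + ⟨E⟩/kT = ln(1.0982) + 63.436/82.637 = 0.093672 + 0.76765 = 0.861.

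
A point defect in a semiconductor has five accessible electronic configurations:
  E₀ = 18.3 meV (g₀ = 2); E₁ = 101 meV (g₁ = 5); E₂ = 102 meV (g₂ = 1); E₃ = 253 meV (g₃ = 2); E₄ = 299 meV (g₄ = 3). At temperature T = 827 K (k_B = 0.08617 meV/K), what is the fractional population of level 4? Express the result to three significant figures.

0.0146

k_BT = 0.08617 × 827 K = 71.263 meV.
Eᵢ/kT = 0.25680, 1.4173, 1.4313, 3.5502, 4.1957.
Z = Σ gᵢe^(−Eᵢ/kT) = 2·e^(−0.25680) + 5·e^(−1.4173) + 1·e^(−1.4313) + 2·e^(−3.5502) + 3·e^(−4.1957) = 1.5470 + 1.2118 + 0.23900 + 0.057438 + 0.045181 = 3.1004.
P₄ = g₄ e^(−E₄/kT) / Z = 0.045181/3.1004 = 0.0146.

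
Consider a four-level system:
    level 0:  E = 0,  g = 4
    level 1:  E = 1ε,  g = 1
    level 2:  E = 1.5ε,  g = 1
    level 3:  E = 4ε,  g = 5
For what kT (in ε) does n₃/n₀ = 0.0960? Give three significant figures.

n₃/n₀ = (g₃/g₀) exp[−(E₃−E₀)/kT] = 0.0960.
⇒ (E₃−E₀)/kT = ln((5/4)/0.0960) = ln(13.021) = 2.5666.
kT = 4ε / 2.5666 = 1.56 ε.

1.56 ε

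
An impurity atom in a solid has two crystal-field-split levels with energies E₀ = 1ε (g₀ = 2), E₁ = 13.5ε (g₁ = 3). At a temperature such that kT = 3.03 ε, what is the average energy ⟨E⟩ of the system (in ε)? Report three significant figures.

1.30 ε

Eᵢ/kT = 0.33003, 4.4554.
Z = Σ gᵢe^(−Eᵢ/kT) = 2·e^(−0.33003) + 3·e^(−4.4554) = 1.4378 + 0.034847 = 1.4726.
⟨E⟩ = Σ Eᵢ gᵢe^(−Eᵢ/kT) / Z = (1·1.4378 + 13.5·0.034847) / 1.4726 = 1.30 ε.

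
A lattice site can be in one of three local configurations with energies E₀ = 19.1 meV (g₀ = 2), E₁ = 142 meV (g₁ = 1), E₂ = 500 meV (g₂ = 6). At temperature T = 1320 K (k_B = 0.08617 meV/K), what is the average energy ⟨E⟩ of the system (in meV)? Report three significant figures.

k_BT = 0.08617 × 1320 K = 113.74 meV.
Eᵢ/kT = 0.16793, 1.2485, 4.3960.
Z = Σ gᵢe^(−Eᵢ/kT) = 2·e^(−0.16793) + 1·e^(−1.2485) + 6·e^(−4.3960) = 1.6908 + 0.28693 + 0.073959 = 2.0517.
⟨E⟩ = Σ Eᵢ gᵢe^(−Eᵢ/kT) / Z = (19.1·1.6908 + 142·0.28693 + 500·0.073959) / 2.0517 = 53.6 meV.

53.6 meV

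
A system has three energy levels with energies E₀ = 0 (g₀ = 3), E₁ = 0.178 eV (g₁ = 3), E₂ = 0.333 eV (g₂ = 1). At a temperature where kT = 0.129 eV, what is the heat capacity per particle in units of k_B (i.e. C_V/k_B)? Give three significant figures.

0.403

Eᵢ/kT = 0, 1.3798, 2.5814.
Z = Σ gᵢe^(−Eᵢ/kT) = 3·e^(−0) + 3·e^(−1.3798) + 1·e^(−2.5814) = 3.0000 + 0.75489 + 0.075668 = 3.8306.
⟨E⟩ = 0.041656 eV, ⟨E²⟩ = 0.0084344 eV².
C_V/k_B = (⟨E²⟩ − ⟨E⟩²)/(kT)² = (0.0084344 − 0.0017352)/0.016641 = 0.403.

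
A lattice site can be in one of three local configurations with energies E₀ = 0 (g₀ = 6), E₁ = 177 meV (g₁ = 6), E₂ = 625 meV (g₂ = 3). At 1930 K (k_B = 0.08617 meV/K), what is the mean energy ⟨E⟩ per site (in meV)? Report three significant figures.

k_BT = 0.08617 × 1930 K = 166.31 meV.
Eᵢ/kT = 0, 1.0643, 3.7580.
Z = Σ gᵢe^(−Eᵢ/kT) = 6·e^(−0) + 6·e^(−1.0643) + 3·e^(−3.7580) = 6.0000 + 2.0698 + 0.069991 = 8.1398.
⟨E⟩ = Σ Eᵢ gᵢe^(−Eᵢ/kT) / Z = (0·6.0000 + 177·2.0698 + 625·0.069991) / 8.1398 = 50.4 meV.

50.4 meV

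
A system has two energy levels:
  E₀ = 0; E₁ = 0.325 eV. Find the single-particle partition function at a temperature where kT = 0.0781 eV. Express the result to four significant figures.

Z = 1.016

Eᵢ/kT = 0, 4.16133.
Z = Σ e^(−Eᵢ/kT) = e^(−0) + e^(−4.16133) = 1.00000 + 0.0155868 = 1.01559.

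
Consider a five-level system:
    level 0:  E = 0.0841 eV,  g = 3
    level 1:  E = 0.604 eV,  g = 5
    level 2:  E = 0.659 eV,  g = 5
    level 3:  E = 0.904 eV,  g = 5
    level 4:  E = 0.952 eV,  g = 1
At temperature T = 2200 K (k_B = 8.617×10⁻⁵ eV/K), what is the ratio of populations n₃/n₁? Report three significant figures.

k_BT = 8.617×10⁻⁵ × 2200 K = 0.18957 eV.
n₃/n₁ = (g₃/g₁) exp[−(E₃−E₁)/kT] = (5/5) × exp(−(0.300 eV)/(0.18957 eV)) = (5/5) × exp(-1.5825) = 0.205.

0.205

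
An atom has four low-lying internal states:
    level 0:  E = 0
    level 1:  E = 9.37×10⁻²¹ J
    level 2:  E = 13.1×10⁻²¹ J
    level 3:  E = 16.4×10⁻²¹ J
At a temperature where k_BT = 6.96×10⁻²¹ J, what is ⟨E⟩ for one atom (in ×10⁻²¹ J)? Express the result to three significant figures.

3.97 ×10⁻²¹ J

Eᵢ/kT = 0, 1.3463, 1.8822, 2.3563.
Z = Σ e^(−Eᵢ/kT) = e^(−0) + e^(−1.3463) + e^(−1.8822) + e^(−2.3563) = 1.0000 + 0.26020 + 0.15225 + 0.094770 = 1.5072.
⟨E⟩ = Σ Eᵢ e^(−Eᵢ/kT) / Z = (0·1.0000 + 9.37·0.26020 + 13.1·0.15225 + 16.4·0.094770) / 1.5072 = 3.97 ×10⁻²¹ J.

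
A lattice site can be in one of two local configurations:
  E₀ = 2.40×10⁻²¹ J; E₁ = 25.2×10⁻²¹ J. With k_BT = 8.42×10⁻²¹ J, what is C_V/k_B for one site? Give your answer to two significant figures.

0.43

Eᵢ/kT = 0.2850, 2.993.
Z = Σ e^(−Eᵢ/kT) = e^(−0.2850) + e^(−2.993) = 0.7520 + 0.05014 = 0.8021.
⟨E⟩ = 3.825, ⟨E²⟩ = 45.10.
C_V/k_B = (⟨E²⟩ − ⟨E⟩²)/(kT)² = (45.10 − 14.63)/70.90 = 0.43.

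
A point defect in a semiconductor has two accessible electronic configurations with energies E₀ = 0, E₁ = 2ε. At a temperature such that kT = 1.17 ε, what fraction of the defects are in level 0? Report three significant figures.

Eᵢ/kT = 0, 1.7094.
Z = Σ e^(−Eᵢ/kT) = e^(−0) + e^(−1.7094) = 1.0000 + 0.18097 = 1.1810.
P₀ = e^(−E₀/kT) / Z = 1.0000/1.1810 = 0.847.

0.847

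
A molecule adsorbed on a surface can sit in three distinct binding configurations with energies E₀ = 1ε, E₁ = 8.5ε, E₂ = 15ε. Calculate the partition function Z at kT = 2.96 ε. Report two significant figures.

Z = 0.78

Eᵢ/kT = 0.3378, 2.872, 5.068.
Z = Σ e^(−Eᵢ/kT) = e^(−0.3378) + e^(−2.872) + e^(−5.068) = 0.7133 + 0.05659 + 0.006295 = 0.7762.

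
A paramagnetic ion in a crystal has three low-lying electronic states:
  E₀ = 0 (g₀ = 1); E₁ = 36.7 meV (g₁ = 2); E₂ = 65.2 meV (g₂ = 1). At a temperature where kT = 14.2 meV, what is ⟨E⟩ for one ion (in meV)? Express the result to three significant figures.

5.34 meV

Eᵢ/kT = 0, 2.5845, 4.5915.
Z = Σ gᵢe^(−Eᵢ/kT) = 1·e^(−0) + 2·e^(−2.5845) + 1·e^(−4.5915) = 1.0000 + 0.15087 + 0.010138 = 1.1610.
⟨E⟩ = Σ Eᵢ gᵢe^(−Eᵢ/kT) / Z = (0·1.0000 + 36.7·0.15087 + 65.2·0.010138) / 1.1610 = 5.34 meV.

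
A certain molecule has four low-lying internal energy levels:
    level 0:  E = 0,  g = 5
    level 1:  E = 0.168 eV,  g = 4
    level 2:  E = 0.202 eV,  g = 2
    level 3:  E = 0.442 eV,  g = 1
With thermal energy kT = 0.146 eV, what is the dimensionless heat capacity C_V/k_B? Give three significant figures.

0.338

Eᵢ/kT = 0, 1.1507, 1.3836, 3.0274.
Z = Σ gᵢe^(−Eᵢ/kT) = 5·e^(−0) + 4·e^(−1.1507) + 2·e^(−1.3836) + 1·e^(−3.0274) = 5.0000 + 1.2657 + 0.50135 + 0.048441 = 6.8155.
⟨E⟩ = 0.049200 eV, ⟨E²⟩ = 0.0096316 eV².
C_V/k_B = (⟨E²⟩ − ⟨E⟩²)/(kT)² = (0.0096316 − 0.0024206)/0.021316 = 0.338.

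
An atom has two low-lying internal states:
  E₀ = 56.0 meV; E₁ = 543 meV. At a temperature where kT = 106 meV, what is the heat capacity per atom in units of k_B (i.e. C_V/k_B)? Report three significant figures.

Eᵢ/kT = 0.52830, 5.1226.
Z = Σ e^(−Eᵢ/kT) = e^(−0.52830) + e^(−5.1226) = 0.58961 + 0.0059605 = 0.59557.
⟨E⟩ = 60.874 meV, ⟨E²⟩ = 6055.5 meV².
C_V/k_B = (⟨E²⟩ − ⟨E⟩²)/(kT)² = (6055.5 − 3705.6)/11236 = 0.209.

0.209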